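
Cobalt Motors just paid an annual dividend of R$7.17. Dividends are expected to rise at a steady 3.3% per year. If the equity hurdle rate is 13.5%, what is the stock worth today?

R$72.61

Gordon growth model: P₀ = D₁/(r − g). D₁ = 7.17 × (1 + 0.033) = 7.4066.
P₀ = 7.4066 / (0.135 − 0.033) = 7.4066 / 0.102 = 72.6138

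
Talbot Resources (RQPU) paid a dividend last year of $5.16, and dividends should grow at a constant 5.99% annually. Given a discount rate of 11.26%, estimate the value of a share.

$103.78

Gordon growth model: P₀ = D₁/(r − g). D₁ = 5.16 × (1 + 0.0599) = 5.4691.
P₀ = 5.4691 / (0.1126 − 0.0599) = 5.4691 / 0.0527 = 103.7777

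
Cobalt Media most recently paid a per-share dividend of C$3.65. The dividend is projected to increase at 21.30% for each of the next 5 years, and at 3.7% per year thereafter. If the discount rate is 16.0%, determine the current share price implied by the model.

Two-stage DDM. Project D₁…D_5 at 0.213, terminal growth 0.037, discount at r = 0.16.
D_1 = 4.4275
D_2 = 5.3705
D_3 = 6.5144
D_4 = 7.9020
D_5 = 9.5851
Terminal value at t=5: TV = D_6/(r−g) = 9.9398/(0.16−0.037) = 80.8110
P₀ = 4.4275/(1+0.16)^1 + 5.3705/(1+0.16)^2 + 6.5144/(1+0.16)^3 + 7.9020/(1+0.16)^4 + 9.5851/(1+0.16)^5 + 80.8110/(1+0.16)^5 = 59.3844

C$59.38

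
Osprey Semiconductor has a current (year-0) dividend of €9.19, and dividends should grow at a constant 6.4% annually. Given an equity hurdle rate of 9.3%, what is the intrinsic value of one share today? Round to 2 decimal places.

Gordon growth model: P₀ = D₁/(r − g). D₁ = 9.19 × (1 + 0.064) = 9.7782.
P₀ = 9.7782 / (0.093 − 0.064) = 9.7782 / 0.029 = 337.1779

€337.18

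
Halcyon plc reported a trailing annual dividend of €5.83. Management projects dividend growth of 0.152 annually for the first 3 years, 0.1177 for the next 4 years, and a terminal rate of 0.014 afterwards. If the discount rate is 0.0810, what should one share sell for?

€172.63

Three-stage DDM. Project D₁…D_7; terminal Gordon value at t=7 with g = 0.014; discount at r = 0.081.
D_1 = 6.7162
D_2 = 7.7370
D_3 = 8.9130
D_4 = 9.9621
D_5 = 11.1346
D_6 = 12.4452
D_7 = 13.9100
TV_7 = 14.1047/(0.081−0.014) = 210.5184
P₀ = Σ Dₜ/(1+r)ᵗ + TV_7/(1+r)^7 = 172.6336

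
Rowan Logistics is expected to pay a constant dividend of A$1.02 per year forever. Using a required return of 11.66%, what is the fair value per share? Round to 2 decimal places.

A$8.75

Zero-growth DDM (perpetuity): P₀ = D/r = 1.02 / 0.1166 = 8.7479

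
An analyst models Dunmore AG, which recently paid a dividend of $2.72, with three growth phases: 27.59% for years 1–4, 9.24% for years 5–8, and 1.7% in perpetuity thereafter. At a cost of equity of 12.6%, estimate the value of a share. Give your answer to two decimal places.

$68.72

Three-stage DDM. Project D₁…D_8; terminal Gordon value at t=8 with g = 0.017; discount at r = 0.126.
D_1 = 3.4704
D_2 = 4.4279
D_3 = 5.6496
D_4 = 7.2083
D_5 = 7.8744
D_6 = 8.6020
D_7 = 9.3968
D_8 = 10.2651
TV_8 = 10.4396/(0.126−0.017) = 95.7760
P₀ = Σ Dₜ/(1+r)ᵗ + TV_8/(1+r)^8 = 68.7177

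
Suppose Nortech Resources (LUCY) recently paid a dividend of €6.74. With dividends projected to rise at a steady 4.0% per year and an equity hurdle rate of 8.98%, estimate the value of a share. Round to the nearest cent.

Gordon growth model: P₀ = D₁/(r − g). D₁ = 6.74 × (1 + 0.04) = 7.0096.
P₀ = 7.0096 / (0.0898 − 0.04) = 7.0096 / 0.0498 = 140.7550

€140.76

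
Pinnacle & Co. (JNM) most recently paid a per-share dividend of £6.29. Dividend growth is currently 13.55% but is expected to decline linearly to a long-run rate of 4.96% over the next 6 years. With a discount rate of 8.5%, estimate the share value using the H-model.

£232.29

H-model: P₀ = D₀[(1+g_L) + H(g_S−g_L)]/(r−g_L), with H = 6/2 = 3.
P₀ = 6.29 × [(1+0.0496) + 3×(0.1355−0.0496)] / (0.085−0.0496)
   = 6.29 × 1.3073 / 0.0354 = 232.2858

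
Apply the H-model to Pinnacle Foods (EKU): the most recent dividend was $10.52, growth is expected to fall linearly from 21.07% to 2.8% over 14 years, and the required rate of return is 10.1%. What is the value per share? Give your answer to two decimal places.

$332.45

H-model: P₀ = D₀[(1+g_L) + H(g_S−g_L)]/(r−g_L), with H = 14/2 = 7.
P₀ = 10.52 × [(1+0.028) + 7×(0.2107−0.028)] / (0.101−0.028)
   = 10.52 × 2.3069 / 0.073 = 332.4464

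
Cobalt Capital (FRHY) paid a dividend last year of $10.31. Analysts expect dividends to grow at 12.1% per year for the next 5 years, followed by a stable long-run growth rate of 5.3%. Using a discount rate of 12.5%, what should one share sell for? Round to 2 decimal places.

$199.12

Two-stage DDM. Project D₁…D_5 at 0.121, terminal growth 0.053, discount at r = 0.125.
D_1 = 11.5575
D_2 = 12.9560
D_3 = 14.5236
D_4 = 16.2810
D_5 = 18.2510
Terminal value at t=5: TV = D_6/(r−g) = 19.2183/(0.125−0.053) = 266.9209
P₀ = 11.5575/(1+0.125)^1 + 12.9560/(1+0.125)^2 + 14.5236/(1+0.125)^3 + 16.2810/(1+0.125)^4 + 18.2510/(1+0.125)^5 + 266.9209/(1+0.125)^5 = 199.1249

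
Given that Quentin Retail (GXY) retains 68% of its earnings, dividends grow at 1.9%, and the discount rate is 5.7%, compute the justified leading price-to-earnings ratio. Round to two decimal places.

Payout ratio b = 1 − 0.68 = 0.32.
Justified leading P/E = b/(r−g) = 0.32/(0.057−0.019) = 8.4211

8.42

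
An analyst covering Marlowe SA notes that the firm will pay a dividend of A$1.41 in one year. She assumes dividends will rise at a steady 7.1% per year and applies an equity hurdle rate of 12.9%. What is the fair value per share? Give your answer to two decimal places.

Gordon growth model: P₀ = D₁/(r − g), with D₁ = 1.41 given directly.
P₀ = 1.4100 / (0.129 − 0.071) = 1.4100 / 0.058 = 24.3103

A$24.31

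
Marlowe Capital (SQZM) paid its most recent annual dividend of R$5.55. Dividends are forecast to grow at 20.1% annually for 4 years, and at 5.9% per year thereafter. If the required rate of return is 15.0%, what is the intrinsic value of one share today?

Two-stage DDM. Project D₁…D_4 at 0.201, terminal growth 0.059, discount at r = 0.15.
D_1 = 6.6656
D_2 = 8.0053
D_3 = 9.6144
D_4 = 11.5469
Terminal value at t=4: TV = D_5/(r−g) = 12.2282/(0.15−0.059) = 134.3753
P₀ = 6.6656/(1+0.15)^1 + 8.0053/(1+0.15)^2 + 9.6144/(1+0.15)^3 + 11.5469/(1+0.15)^4 + 134.3753/(1+0.15)^4 = 101.6024

R$101.60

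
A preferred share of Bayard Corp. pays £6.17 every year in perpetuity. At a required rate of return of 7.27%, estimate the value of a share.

£84.87

Zero-growth DDM (perpetuity): P₀ = D/r = 6.17 / 0.0727 = 84.8693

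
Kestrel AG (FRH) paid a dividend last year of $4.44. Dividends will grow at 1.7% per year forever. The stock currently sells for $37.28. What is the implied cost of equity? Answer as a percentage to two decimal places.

Rearranging the constant-growth DDM: r = D₁/P₀ + g.
D₁ = 4.44 × (1 + 0.017) = 4.5155.
r = 4.5155 / 37.28 + 0.017 = 0.12112 + 0.017 = 0.13812

13.81%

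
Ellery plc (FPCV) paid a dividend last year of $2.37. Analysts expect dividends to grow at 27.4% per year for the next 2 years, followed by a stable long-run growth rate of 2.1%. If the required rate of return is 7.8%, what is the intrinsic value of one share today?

$65.40

Two-stage DDM. Project D₁…D_2 at 0.274, terminal growth 0.021, discount at r = 0.078.
D_1 = 3.0194
D_2 = 3.8467
Terminal value at t=2: TV = D_3/(r−g) = 3.9275/(0.078−0.021) = 68.9030
P₀ = 3.0194/(1+0.078)^1 + 3.8467/(1+0.078)^2 + 68.9030/(1+0.078)^2 = 65.4037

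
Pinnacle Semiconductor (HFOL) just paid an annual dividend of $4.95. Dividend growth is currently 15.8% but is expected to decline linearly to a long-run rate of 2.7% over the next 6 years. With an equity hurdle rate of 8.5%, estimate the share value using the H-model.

H-model: P₀ = D₀[(1+g_L) + H(g_S−g_L)]/(r−g_L), with H = 6/2 = 3.
P₀ = 4.95 × [(1+0.027) + 3×(0.158−0.027)] / (0.085−0.027)
   = 4.95 × 1.4200 / 0.058 = 121.1897

$121.19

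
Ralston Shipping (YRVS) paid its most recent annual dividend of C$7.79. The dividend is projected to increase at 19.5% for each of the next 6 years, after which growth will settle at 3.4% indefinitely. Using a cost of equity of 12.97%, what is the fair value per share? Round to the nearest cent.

C$175.08

Two-stage DDM. Project D₁…D_6 at 0.195, terminal growth 0.034, discount at r = 0.1297.
D_1 = 9.3091
D_2 = 11.1243
D_3 = 13.2936
D_4 = 15.8858
D_5 = 18.9835
D_6 = 22.6853
Terminal value at t=6: TV = D_7/(r−g) = 23.4566/(0.1297−0.034) = 245.1057
P₀ = 9.3091/(1+0.1297)^1 + 11.1243/(1+0.1297)^2 + 13.2936/(1+0.1297)^3 + 15.8858/(1+0.1297)^4 + 18.9835/(1+0.1297)^5 + 22.6853/(1+0.1297)^6 + 245.1057/(1+0.1297)^6 = 175.0780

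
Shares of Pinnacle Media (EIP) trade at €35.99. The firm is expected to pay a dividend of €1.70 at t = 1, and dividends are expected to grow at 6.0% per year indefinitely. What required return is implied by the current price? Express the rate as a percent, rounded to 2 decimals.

Rearranging the constant-growth DDM: r = D₁/P₀ + g.
r = 1.7000 / 35.99 + 0.06 = 0.04724 + 0.06 = 0.10724

10.72%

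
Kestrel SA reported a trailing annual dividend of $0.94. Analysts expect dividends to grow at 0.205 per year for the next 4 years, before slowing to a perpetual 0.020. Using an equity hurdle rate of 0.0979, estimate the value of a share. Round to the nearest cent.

Two-stage DDM. Project D₁…D_4 at 0.205, terminal growth 0.02, discount at r = 0.0979.
D_1 = 1.1327
D_2 = 1.3649
D_3 = 1.6447
D_4 = 1.9819
Terminal value at t=4: TV = D_5/(r−g) = 2.0215/(0.0979−0.02) = 25.9501
P₀ = 1.1327/(1+0.0979)^1 + 1.3649/(1+0.0979)^2 + 1.6447/(1+0.0979)^3 + 1.9819/(1+0.0979)^4 + 25.9501/(1+0.0979)^4 = 22.6311

$22.63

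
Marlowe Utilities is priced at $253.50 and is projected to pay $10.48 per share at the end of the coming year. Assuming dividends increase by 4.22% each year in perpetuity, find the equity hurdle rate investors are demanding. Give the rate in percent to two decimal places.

Rearranging the constant-growth DDM: r = D₁/P₀ + g.
r = 10.4800 / 253.50 + 0.0422 = 0.04134 + 0.0422 = 0.08354

8.35%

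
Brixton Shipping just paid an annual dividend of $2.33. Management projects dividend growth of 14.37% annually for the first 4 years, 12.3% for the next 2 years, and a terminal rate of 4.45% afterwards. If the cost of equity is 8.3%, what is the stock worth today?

$101.36

Three-stage DDM. Project D₁…D_6; terminal Gordon value at t=6 with g = 0.0445; discount at r = 0.083.
D_1 = 2.6648
D_2 = 3.0478
D_3 = 3.4857
D_4 = 3.9866
D_5 = 4.4770
D_6 = 5.0276
TV_6 = 5.2514/(0.083−0.0445) = 136.3991
P₀ = Σ Dₜ/(1+r)ᵗ + TV_6/(1+r)^6 = 101.3580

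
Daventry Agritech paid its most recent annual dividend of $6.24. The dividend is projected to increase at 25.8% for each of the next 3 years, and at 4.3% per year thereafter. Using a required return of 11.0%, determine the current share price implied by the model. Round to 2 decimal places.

$165.58

Two-stage DDM. Project D₁…D_3 at 0.258, terminal growth 0.043, discount at r = 0.11.
D_1 = 7.8499
D_2 = 9.8752
D_3 = 12.4230
Terminal value at t=3: TV = D_4/(r−g) = 12.9572/(0.11−0.043) = 193.3909
P₀ = 7.8499/(1+0.11)^1 + 9.8752/(1+0.11)^2 + 12.4230/(1+0.11)^3 + 193.3909/(1+0.11)^3 = 165.5763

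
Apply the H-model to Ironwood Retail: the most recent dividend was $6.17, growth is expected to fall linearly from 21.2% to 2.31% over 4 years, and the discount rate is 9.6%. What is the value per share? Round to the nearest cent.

H-model: P₀ = D₀[(1+g_L) + H(g_S−g_L)]/(r−g_L), with H = 4/2 = 2.
P₀ = 6.17 × [(1+0.0231) + 2×(0.212−0.0231)] / (0.096−0.0231)
   = 6.17 × 1.4009 / 0.0729 = 118.5673

$118.57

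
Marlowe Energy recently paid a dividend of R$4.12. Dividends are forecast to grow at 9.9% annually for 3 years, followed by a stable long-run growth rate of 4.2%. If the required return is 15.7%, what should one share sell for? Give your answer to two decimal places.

R$43.16

Two-stage DDM. Project D₁…D_3 at 0.099, terminal growth 0.042, discount at r = 0.157.
D_1 = 4.5279
D_2 = 4.9761
D_3 = 5.4688
Terminal value at t=3: TV = D_4/(r−g) = 5.6985/(0.157−0.042) = 49.5519
P₀ = 4.5279/(1+0.157)^1 + 4.9761/(1+0.157)^2 + 5.4688/(1+0.157)^3 + 49.5519/(1+0.157)^3 = 43.1551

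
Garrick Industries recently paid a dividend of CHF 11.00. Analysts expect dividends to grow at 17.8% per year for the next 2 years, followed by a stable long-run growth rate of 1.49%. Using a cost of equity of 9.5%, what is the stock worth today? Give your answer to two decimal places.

Two-stage DDM. Project D₁…D_2 at 0.178, terminal growth 0.0149, discount at r = 0.095.
D_1 = 12.9580
D_2 = 15.2645
Terminal value at t=2: TV = D_3/(r−g) = 15.4920/(0.095−0.0149) = 193.4078
P₀ = 12.9580/(1+0.095)^1 + 15.2645/(1+0.095)^2 + 193.4078/(1+0.095)^2 = 185.8688

CHF 185.87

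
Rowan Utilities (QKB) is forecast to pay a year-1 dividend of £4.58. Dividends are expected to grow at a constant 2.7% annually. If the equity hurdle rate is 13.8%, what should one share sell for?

£41.26

Gordon growth model: P₀ = D₁/(r − g), with D₁ = 4.58 given directly.
P₀ = 4.5800 / (0.138 − 0.027) = 4.5800 / 0.111 = 41.2613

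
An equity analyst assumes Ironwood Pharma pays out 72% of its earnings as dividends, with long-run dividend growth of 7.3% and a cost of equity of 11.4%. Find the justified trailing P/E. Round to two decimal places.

18.84

Justified trailing P/E = b(1+g)/(r−g) = 0.72×(1+0.073)/(0.114−0.073) = 18.8429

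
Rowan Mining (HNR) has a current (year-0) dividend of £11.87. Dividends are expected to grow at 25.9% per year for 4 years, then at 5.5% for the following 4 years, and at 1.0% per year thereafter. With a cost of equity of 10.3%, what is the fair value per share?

Three-stage DDM. Project D₁…D_8; terminal Gordon value at t=8 with g = 0.01; discount at r = 0.103.
D_1 = 14.9443
D_2 = 18.8149
D_3 = 23.6880
D_4 = 29.8232
D_5 = 31.4634
D_6 = 33.1939
D_7 = 35.0196
D_8 = 36.9457
TV_8 = 37.3151/(0.103−0.01) = 401.2379
P₀ = Σ Dₜ/(1+r)ᵗ + TV_8/(1+r)^8 = 322.1619

£322.16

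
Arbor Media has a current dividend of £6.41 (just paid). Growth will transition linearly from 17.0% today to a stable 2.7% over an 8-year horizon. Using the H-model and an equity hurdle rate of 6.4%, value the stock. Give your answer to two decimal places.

H-model: P₀ = D₀[(1+g_L) + H(g_S−g_L)]/(r−g_L), with H = 8/2 = 4.
P₀ = 6.41 × [(1+0.027) + 4×(0.17−0.027)] / (0.064−0.027)
   = 6.41 × 1.5990 / 0.037 = 277.0159

£277.02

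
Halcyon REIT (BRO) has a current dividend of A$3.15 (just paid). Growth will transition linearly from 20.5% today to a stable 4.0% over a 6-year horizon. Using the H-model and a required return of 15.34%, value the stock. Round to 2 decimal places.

H-model: P₀ = D₀[(1+g_L) + H(g_S−g_L)]/(r−g_L), with H = 6/2 = 3.
P₀ = 3.15 × [(1+0.04) + 3×(0.205−0.04)] / (0.1534−0.04)
   = 3.15 × 1.5350 / 0.1134 = 42.6389

A$42.64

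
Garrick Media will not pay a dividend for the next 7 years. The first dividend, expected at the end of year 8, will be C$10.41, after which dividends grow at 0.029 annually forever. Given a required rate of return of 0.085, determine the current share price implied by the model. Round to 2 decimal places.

C$105.02

Deferred-dividend DDM. At t=7 the remaining stream is a growing perpetuity with first payment D_8 = 10.41.
V_7 = D_8/(r−g) = 10.41/(0.085−0.029) = 185.8929
P₀ = V_7/(1+r)^7 = 185.8929/(1+0.085)^7 = 105.0158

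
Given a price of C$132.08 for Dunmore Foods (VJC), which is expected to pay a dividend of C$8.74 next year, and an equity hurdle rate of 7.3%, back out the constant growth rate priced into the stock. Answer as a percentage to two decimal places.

0.68%

From P₀ = D₁/(r − g), the implied growth is g = r − D₁/P₀.
g = 0.073 − 8.74/132.08 = 0.073 − 0.06617 = 0.00683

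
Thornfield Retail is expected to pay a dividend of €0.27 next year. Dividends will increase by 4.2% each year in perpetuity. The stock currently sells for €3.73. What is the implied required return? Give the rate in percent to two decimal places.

11.44%

Rearranging the constant-growth DDM: r = D₁/P₀ + g.
r = 0.2700 / 3.73 + 0.042 = 0.07239 + 0.042 = 0.11439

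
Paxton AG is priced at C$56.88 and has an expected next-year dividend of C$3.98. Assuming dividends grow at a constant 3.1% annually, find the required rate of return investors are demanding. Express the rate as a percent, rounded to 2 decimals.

Rearranging the constant-growth DDM: r = D₁/P₀ + g.
r = 3.9800 / 56.88 + 0.031 = 0.06997 + 0.031 = 0.10097

10.10%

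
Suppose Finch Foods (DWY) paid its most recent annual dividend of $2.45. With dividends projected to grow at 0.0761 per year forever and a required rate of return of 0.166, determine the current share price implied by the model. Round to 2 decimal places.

$29.33

Gordon growth model: P₀ = D₁/(r − g). D₁ = 2.45 × (1 + 0.0761) = 2.6364.
P₀ = 2.6364 / (0.166 − 0.0761) = 2.6364 / 0.0899 = 29.3264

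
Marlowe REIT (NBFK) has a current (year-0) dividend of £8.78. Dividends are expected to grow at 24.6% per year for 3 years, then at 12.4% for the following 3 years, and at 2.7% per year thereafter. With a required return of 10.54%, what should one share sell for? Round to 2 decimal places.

Three-stage DDM. Project D₁…D_6; terminal Gordon value at t=6 with g = 0.027; discount at r = 0.1054.
D_1 = 10.9399
D_2 = 13.6311
D_3 = 16.9843
D_4 = 19.0904
D_5 = 21.4576
D_6 = 24.1183
TV_6 = 24.7695/(0.1054−0.027) = 315.9381
P₀ = Σ Dₜ/(1+r)ᵗ + TV_6/(1+r)^6 = 245.8091

£245.81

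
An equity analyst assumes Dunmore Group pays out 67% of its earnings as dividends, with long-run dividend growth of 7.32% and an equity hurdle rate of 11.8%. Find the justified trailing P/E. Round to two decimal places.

16.05

Justified trailing P/E = b(1+g)/(r−g) = 0.67×(1+0.0732)/(0.118−0.0732) = 16.0501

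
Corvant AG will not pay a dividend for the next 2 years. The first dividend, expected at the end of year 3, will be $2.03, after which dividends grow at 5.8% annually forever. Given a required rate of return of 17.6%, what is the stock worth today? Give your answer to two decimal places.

$12.44

Deferred-dividend DDM. At t=2 the remaining stream is a growing perpetuity with first payment D_3 = 2.03.
V_2 = D_3/(r−g) = 2.03/(0.176−0.058) = 17.2034
P₀ = V_2/(1+r)^2 = 17.2034/(1+0.176)^2 = 12.4394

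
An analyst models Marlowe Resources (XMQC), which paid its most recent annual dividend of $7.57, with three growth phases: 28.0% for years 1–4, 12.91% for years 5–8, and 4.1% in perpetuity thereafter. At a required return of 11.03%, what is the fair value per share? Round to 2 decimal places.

$314.36

Three-stage DDM. Project D₁…D_8; terminal Gordon value at t=8 with g = 0.041; discount at r = 0.1103.
D_1 = 9.6896
D_2 = 12.4027
D_3 = 15.8754
D_4 = 20.3206
D_5 = 22.9439
D_6 = 25.9060
D_7 = 29.2505
D_8 = 33.0267
TV_8 = 34.3808/(0.1103−0.041) = 496.1156
P₀ = Σ Dₜ/(1+r)ᵗ + TV_8/(1+r)^8 = 314.3586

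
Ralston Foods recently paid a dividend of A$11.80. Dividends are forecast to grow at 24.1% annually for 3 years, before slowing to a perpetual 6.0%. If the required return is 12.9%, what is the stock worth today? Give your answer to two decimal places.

Two-stage DDM. Project D₁…D_3 at 0.241, terminal growth 0.06, discount at r = 0.129.
D_1 = 14.6438
D_2 = 18.1730
D_3 = 22.5526
Terminal value at t=3: TV = D_4/(r−g) = 23.9058/(0.129−0.06) = 346.4608
P₀ = 14.6438/(1+0.129)^1 + 18.1730/(1+0.129)^2 + 22.5526/(1+0.129)^3 + 346.4608/(1+0.129)^3 = 283.6529

A$283.65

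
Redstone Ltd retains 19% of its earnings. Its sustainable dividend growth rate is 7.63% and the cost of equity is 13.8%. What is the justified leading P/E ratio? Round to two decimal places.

Payout ratio b = 1 − 0.19 = 0.81.
Justified leading P/E = b/(r−g) = 0.81/(0.138−0.0763) = 13.1280

13.13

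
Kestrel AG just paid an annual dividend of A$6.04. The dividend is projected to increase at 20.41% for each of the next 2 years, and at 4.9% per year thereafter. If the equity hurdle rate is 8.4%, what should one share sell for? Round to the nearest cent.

A$237.52

Two-stage DDM. Project D₁…D_2 at 0.2041, terminal growth 0.049, discount at r = 0.084.
D_1 = 7.2728
D_2 = 8.7571
Terminal value at t=2: TV = D_3/(r−g) = 9.1862/(0.084−0.049) = 262.4639
P₀ = 7.2728/(1+0.084)^1 + 8.7571/(1+0.084)^2 + 262.4639/(1+0.084)^2 = 237.5246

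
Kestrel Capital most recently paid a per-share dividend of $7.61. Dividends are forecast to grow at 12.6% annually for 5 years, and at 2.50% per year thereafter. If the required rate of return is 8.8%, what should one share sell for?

Two-stage DDM. Project D₁…D_5 at 0.126, terminal growth 0.025, discount at r = 0.088.
D_1 = 8.5689
D_2 = 9.6485
D_3 = 10.8643
D_4 = 12.2331
D_5 = 13.7745
Terminal value at t=5: TV = D_6/(r−g) = 14.1189/(0.088−0.025) = 224.1093
P₀ = 8.5689/(1+0.088)^1 + 9.6485/(1+0.088)^2 + 10.8643/(1+0.088)^3 + 12.2331/(1+0.088)^4 + 13.7745/(1+0.088)^5 + 224.1093/(1+0.088)^5 = 189.2268

$189.23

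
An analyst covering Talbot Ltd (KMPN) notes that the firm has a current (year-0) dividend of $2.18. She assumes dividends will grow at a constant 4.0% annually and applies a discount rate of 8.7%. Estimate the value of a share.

Gordon growth model: P₀ = D₁/(r − g). D₁ = 2.18 × (1 + 0.04) = 2.2672.
P₀ = 2.2672 / (0.087 − 0.04) = 2.2672 / 0.047 = 48.2383

$48.24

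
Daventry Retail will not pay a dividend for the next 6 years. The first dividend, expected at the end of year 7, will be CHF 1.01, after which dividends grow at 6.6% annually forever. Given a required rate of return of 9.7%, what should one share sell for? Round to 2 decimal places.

CHF 18.69

Deferred-dividend DDM. At t=6 the remaining stream is a growing perpetuity with first payment D_7 = 1.01.
V_6 = D_7/(r−g) = 1.01/(0.097−0.066) = 32.5806
P₀ = V_6/(1+r)^6 = 32.5806/(1+0.097)^6 = 18.6948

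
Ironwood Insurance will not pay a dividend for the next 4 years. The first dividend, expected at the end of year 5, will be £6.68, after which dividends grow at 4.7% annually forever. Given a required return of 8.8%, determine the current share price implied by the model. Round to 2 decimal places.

£116.27

Deferred-dividend DDM. At t=4 the remaining stream is a growing perpetuity with first payment D_5 = 6.68.
V_4 = D_5/(r−g) = 6.68/(0.088−0.047) = 162.9268
P₀ = V_4/(1+r)^4 = 162.9268/(1+0.088)^4 = 116.2725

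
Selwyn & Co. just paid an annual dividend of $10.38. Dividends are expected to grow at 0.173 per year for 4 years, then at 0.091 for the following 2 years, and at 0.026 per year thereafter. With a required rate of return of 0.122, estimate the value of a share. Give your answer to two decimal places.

$195.54

Three-stage DDM. Project D₁…D_6; terminal Gordon value at t=6 with g = 0.026; discount at r = 0.122.
D_1 = 12.1757
D_2 = 14.2821
D_3 = 16.7530
D_4 = 19.6512
D_5 = 21.4395
D_6 = 23.3905
TV_6 = 23.9986/(0.122−0.026) = 249.9856
P₀ = Σ Dₜ/(1+r)ᵗ + TV_6/(1+r)^6 = 195.5410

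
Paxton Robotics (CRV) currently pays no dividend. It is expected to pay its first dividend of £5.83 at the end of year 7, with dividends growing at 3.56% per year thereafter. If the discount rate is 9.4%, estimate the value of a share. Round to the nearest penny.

£58.23

Deferred-dividend DDM. At t=6 the remaining stream is a growing perpetuity with first payment D_7 = 5.83.
V_6 = D_7/(r−g) = 5.83/(0.094−0.0356) = 99.8288
P₀ = V_6/(1+r)^6 = 99.8288/(1+0.094)^6 = 58.2307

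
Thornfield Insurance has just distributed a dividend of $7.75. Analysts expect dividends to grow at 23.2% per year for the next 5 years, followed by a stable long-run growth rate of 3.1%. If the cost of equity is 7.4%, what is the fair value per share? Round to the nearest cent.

$428.68

Two-stage DDM. Project D₁…D_5 at 0.232, terminal growth 0.031, discount at r = 0.074.
D_1 = 9.5480
D_2 = 11.7631
D_3 = 14.4922
D_4 = 17.8544
D_5 = 21.9966
Terminal value at t=5: TV = D_6/(r−g) = 22.6785/(0.074−0.031) = 527.4065
P₀ = 9.5480/(1+0.074)^1 + 11.7631/(1+0.074)^2 + 14.4922/(1+0.074)^3 + 17.8544/(1+0.074)^4 + 21.9966/(1+0.074)^5 + 527.4065/(1+0.074)^5 = 428.6820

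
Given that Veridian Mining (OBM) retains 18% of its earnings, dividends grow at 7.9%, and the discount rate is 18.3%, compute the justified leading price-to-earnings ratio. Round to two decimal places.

Payout ratio b = 1 − 0.18 = 0.82.
Justified leading P/E = b/(r−g) = 0.82/(0.183−0.079) = 7.8846

7.88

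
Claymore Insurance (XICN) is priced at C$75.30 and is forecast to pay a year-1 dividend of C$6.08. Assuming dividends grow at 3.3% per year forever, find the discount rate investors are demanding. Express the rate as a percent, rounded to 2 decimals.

Rearranging the constant-growth DDM: r = D₁/P₀ + g.
r = 6.0800 / 75.30 + 0.033 = 0.08074 + 0.033 = 0.11374

11.37%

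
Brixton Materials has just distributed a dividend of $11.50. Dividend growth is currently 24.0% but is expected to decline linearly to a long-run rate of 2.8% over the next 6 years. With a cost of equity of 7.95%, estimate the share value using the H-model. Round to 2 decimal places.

H-model: P₀ = D₀[(1+g_L) + H(g_S−g_L)]/(r−g_L), with H = 6/2 = 3.
P₀ = 11.50 × [(1+0.028) + 3×(0.24−0.028)] / (0.0795−0.028)
   = 11.50 × 1.6640 / 0.0515 = 371.5728

$371.57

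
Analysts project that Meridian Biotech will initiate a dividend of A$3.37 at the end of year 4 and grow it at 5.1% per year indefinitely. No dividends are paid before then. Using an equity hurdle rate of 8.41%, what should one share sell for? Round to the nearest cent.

A$79.91

Deferred-dividend DDM. At t=3 the remaining stream is a growing perpetuity with first payment D_4 = 3.37.
V_3 = D_4/(r−g) = 3.37/(0.0841−0.051) = 101.8127
P₀ = V_3/(1+r)^3 = 101.8127/(1+0.0841)^3 = 79.9087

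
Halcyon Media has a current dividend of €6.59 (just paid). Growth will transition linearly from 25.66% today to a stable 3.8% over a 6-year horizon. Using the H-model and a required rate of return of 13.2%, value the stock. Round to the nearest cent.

€118.75

H-model: P₀ = D₀[(1+g_L) + H(g_S−g_L)]/(r−g_L), with H = 6/2 = 3.
P₀ = 6.59 × [(1+0.038) + 3×(0.2566−0.038)] / (0.132−0.038)
   = 6.59 × 1.6938 / 0.094 = 118.7462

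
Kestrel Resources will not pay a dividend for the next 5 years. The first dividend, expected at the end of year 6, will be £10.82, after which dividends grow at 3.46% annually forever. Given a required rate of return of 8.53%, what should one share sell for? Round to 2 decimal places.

£141.73

Deferred-dividend DDM. At t=5 the remaining stream is a growing perpetuity with first payment D_6 = 10.82.
V_5 = D_6/(r−g) = 10.82/(0.0853−0.0346) = 213.4122
P₀ = V_5/(1+r)^5 = 213.4122/(1+0.0853)^5 = 141.7328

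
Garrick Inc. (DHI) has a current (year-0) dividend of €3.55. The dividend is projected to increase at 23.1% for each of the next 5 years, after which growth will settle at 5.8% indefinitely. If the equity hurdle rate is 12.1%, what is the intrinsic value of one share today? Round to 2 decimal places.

Two-stage DDM. Project D₁…D_5 at 0.231, terminal growth 0.058, discount at r = 0.121.
D_1 = 4.3700
D_2 = 5.3795
D_3 = 6.6222
D_4 = 8.1519
D_5 = 10.0350
Terminal value at t=5: TV = D_6/(r−g) = 10.6171/(0.121−0.058) = 168.5248
P₀ = 4.3700/(1+0.121)^1 + 5.3795/(1+0.121)^2 + 6.6222/(1+0.121)^3 + 8.1519/(1+0.121)^4 + 10.0350/(1+0.121)^5 + 168.5248/(1+0.121)^5 = 118.9109

€118.91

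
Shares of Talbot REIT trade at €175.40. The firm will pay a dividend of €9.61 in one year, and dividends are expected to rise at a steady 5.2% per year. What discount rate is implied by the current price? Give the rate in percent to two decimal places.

Rearranging the constant-growth DDM: r = D₁/P₀ + g.
r = 9.6100 / 175.40 + 0.052 = 0.05479 + 0.052 = 0.10679

10.68%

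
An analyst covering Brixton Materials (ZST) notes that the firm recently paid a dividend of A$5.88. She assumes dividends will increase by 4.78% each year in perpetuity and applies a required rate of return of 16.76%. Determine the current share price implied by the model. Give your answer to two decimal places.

Gordon growth model: P₀ = D₁/(r − g). D₁ = 5.88 × (1 + 0.0478) = 6.1611.
P₀ = 6.1611 / (0.1676 − 0.0478) = 6.1611 / 0.1198 = 51.4279

A$51.43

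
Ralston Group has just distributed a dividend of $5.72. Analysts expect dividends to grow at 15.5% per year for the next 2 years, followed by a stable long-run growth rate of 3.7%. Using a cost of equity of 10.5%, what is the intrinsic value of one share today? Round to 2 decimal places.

$107.53

Two-stage DDM. Project D₁…D_2 at 0.155, terminal growth 0.037, discount at r = 0.105.
D_1 = 6.6066
D_2 = 7.6306
Terminal value at t=2: TV = D_3/(r−g) = 7.9130/(0.105−0.037) = 116.3670
P₀ = 6.6066/(1+0.105)^1 + 7.6306/(1+0.105)^2 + 116.3670/(1+0.105)^2 = 107.5309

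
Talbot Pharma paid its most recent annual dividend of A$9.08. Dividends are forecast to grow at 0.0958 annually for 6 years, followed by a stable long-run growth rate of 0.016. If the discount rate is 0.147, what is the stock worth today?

Two-stage DDM. Project D₁…D_6 at 0.0958, terminal growth 0.016, discount at r = 0.147.
D_1 = 9.9499
D_2 = 10.9031
D_3 = 11.9476
D_4 = 13.0922
D_5 = 14.3464
D_6 = 15.7208
Terminal value at t=6: TV = D_7/(r−g) = 15.9723/(0.147−0.016) = 121.9259
P₀ = 9.9499/(1+0.147)^1 + 10.9031/(1+0.147)^2 + 11.9476/(1+0.147)^3 + 13.0922/(1+0.147)^4 + 14.3464/(1+0.147)^5 + 15.7208/(1+0.147)^6 + 121.9259/(1+0.147)^6 = 100.1187

A$100.12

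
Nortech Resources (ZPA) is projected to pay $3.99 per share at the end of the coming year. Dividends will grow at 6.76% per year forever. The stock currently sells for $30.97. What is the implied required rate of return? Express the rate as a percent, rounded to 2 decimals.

Rearranging the constant-growth DDM: r = D₁/P₀ + g.
r = 3.9900 / 30.97 + 0.0676 = 0.12883 + 0.0676 = 0.19643

19.64%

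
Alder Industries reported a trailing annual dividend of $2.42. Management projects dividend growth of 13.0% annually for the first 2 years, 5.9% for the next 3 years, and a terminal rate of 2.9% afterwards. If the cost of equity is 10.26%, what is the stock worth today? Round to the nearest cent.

$43.55

Three-stage DDM. Project D₁…D_5; terminal Gordon value at t=5 with g = 0.029; discount at r = 0.1026.
D_1 = 2.7346
D_2 = 3.0901
D_3 = 3.2724
D_4 = 3.4655
D_5 = 3.6699
TV_5 = 3.7764/(0.1026−0.029) = 51.3095
P₀ = Σ Dₜ/(1+r)ᵗ + TV_5/(1+r)^5 = 43.5452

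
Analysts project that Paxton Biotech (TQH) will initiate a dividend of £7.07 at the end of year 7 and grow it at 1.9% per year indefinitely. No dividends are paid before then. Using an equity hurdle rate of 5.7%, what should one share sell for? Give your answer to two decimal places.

Deferred-dividend DDM. At t=6 the remaining stream is a growing perpetuity with first payment D_7 = 7.07.
V_6 = D_7/(r−g) = 7.07/(0.057−0.019) = 186.0526
P₀ = V_6/(1+r)^6 = 186.0526/(1+0.057)^6 = 133.4092

£133.41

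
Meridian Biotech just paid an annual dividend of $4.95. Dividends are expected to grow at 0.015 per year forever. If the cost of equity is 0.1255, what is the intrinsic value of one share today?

$45.47

Gordon growth model: P₀ = D₁/(r − g). D₁ = 4.95 × (1 + 0.015) = 5.0242.
P₀ = 5.0242 / (0.1255 − 0.015) = 5.0242 / 0.1105 = 45.4683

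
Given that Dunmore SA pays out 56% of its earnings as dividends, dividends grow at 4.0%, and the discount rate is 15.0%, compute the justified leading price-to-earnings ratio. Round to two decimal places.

Justified leading P/E = b/(r−g) = 0.56/(0.15−0.04) = 5.0909

5.09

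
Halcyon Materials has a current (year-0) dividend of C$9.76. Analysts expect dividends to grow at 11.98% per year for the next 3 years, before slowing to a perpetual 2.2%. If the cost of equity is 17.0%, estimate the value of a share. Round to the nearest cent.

C$85.93

Two-stage DDM. Project D₁…D_3 at 0.1198, terminal growth 0.022, discount at r = 0.17.
D_1 = 10.9292
D_2 = 12.2386
D_3 = 13.7048
Terminal value at t=3: TV = D_4/(r−g) = 14.0063/(0.17−0.022) = 94.6369
P₀ = 10.9292/(1+0.17)^1 + 12.2386/(1+0.17)^2 + 13.7048/(1+0.17)^3 + 94.6369/(1+0.17)^3 = 85.9270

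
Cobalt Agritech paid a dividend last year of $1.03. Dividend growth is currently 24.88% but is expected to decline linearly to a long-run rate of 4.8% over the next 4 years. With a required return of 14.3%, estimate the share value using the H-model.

$15.72

H-model: P₀ = D₀[(1+g_L) + H(g_S−g_L)]/(r−g_L), with H = 4/2 = 2.
P₀ = 1.03 × [(1+0.048) + 2×(0.2488−0.048)] / (0.143−0.048)
   = 1.03 × 1.4496 / 0.095 = 15.7167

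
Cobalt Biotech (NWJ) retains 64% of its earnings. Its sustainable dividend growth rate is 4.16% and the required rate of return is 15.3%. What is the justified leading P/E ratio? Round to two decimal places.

Payout ratio b = 1 − 0.64 = 0.36.
Justified leading P/E = b/(r−g) = 0.36/(0.153−0.0416) = 3.2316

3.23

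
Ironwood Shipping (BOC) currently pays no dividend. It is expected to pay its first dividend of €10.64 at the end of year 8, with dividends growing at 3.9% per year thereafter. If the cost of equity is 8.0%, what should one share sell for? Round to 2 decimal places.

Deferred-dividend DDM. At t=7 the remaining stream is a growing perpetuity with first payment D_8 = 10.64.
V_7 = D_8/(r−g) = 10.64/(0.08−0.039) = 259.5122
P₀ = V_7/(1+r)^7 = 259.5122/(1+0.08)^7 = 151.4229

€151.42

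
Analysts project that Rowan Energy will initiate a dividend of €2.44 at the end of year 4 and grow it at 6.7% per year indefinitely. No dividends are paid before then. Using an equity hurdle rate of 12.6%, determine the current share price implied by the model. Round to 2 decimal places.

€28.97

Deferred-dividend DDM. At t=3 the remaining stream is a growing perpetuity with first payment D_4 = 2.44.
V_3 = D_4/(r−g) = 2.44/(0.126−0.067) = 41.3559
P₀ = V_3/(1+r)^3 = 41.3559/(1+0.126)^3 = 28.9683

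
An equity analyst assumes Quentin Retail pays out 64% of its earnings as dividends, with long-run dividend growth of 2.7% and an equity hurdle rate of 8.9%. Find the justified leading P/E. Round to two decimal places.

10.32

Justified leading P/E = b/(r−g) = 0.64/(0.089−0.027) = 10.3226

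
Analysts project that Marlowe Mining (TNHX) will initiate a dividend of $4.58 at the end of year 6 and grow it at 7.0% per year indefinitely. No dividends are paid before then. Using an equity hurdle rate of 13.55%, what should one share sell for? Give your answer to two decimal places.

Deferred-dividend DDM. At t=5 the remaining stream is a growing perpetuity with first payment D_6 = 4.58.
V_5 = D_6/(r−g) = 4.58/(0.1355−0.07) = 69.9237
P₀ = V_5/(1+r)^5 = 69.9237/(1+0.1355)^5 = 37.0415

$37.04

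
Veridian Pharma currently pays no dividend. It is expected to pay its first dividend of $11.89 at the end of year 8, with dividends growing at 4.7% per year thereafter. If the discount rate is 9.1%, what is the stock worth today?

Deferred-dividend DDM. At t=7 the remaining stream is a growing perpetuity with first payment D_8 = 11.89.
V_7 = D_8/(r−g) = 11.89/(0.091−0.047) = 270.2273
P₀ = V_7/(1+r)^7 = 270.2273/(1+0.091)^7 = 146.8777

$146.88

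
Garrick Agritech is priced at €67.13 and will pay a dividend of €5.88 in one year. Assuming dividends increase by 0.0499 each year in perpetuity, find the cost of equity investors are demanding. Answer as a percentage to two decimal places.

Rearranging the constant-growth DDM: r = D₁/P₀ + g.
r = 5.8800 / 67.13 + 0.0499 = 0.08759 + 0.0499 = 0.13749

13.75%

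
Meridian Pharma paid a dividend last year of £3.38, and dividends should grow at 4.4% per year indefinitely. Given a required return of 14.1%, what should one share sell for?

£36.38

Gordon growth model: P₀ = D₁/(r − g). D₁ = 3.38 × (1 + 0.044) = 3.5287.
P₀ = 3.5287 / (0.141 − 0.044) = 3.5287 / 0.097 = 36.3786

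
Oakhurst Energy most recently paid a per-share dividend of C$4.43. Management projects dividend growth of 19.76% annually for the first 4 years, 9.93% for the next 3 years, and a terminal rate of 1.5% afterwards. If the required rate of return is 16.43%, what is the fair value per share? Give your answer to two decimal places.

C$60.68

Three-stage DDM. Project D₁…D_7; terminal Gordon value at t=7 with g = 0.015; discount at r = 0.1643.
D_1 = 5.3054
D_2 = 6.3537
D_3 = 7.6092
D_4 = 9.1128
D_5 = 10.0177
D_6 = 11.0124
D_7 = 12.1060
TV_7 = 12.2876/(0.1643−0.015) = 82.3011
P₀ = Σ Dₜ/(1+r)ᵗ + TV_7/(1+r)^7 = 60.6766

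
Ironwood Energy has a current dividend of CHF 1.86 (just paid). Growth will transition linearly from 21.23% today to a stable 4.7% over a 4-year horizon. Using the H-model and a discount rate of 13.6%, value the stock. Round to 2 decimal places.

CHF 28.79

H-model: P₀ = D₀[(1+g_L) + H(g_S−g_L)]/(r−g_L), with H = 4/2 = 2.
P₀ = 1.86 × [(1+0.047) + 2×(0.2123−0.047)] / (0.136−0.047)
   = 1.86 × 1.3776 / 0.089 = 28.7903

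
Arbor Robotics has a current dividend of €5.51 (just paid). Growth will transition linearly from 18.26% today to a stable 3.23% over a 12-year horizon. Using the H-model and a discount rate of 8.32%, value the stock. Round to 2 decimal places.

H-model: P₀ = D₀[(1+g_L) + H(g_S−g_L)]/(r−g_L), with H = 12/2 = 6.
P₀ = 5.51 × [(1+0.0323) + 6×(0.1826−0.0323)] / (0.0832−0.0323)
   = 5.51 × 1.9341 / 0.0509 = 209.3692

€209.37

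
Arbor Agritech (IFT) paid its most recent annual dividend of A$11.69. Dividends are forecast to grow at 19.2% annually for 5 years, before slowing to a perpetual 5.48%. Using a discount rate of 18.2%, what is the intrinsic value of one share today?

A$161.06

Two-stage DDM. Project D₁…D_5 at 0.192, terminal growth 0.0548, discount at r = 0.182.
D_1 = 13.9345
D_2 = 16.6099
D_3 = 19.7990
D_4 = 23.6004
D_5 = 28.1317
Terminal value at t=5: TV = D_6/(r−g) = 29.6733/(0.182−0.0548) = 233.2807
P₀ = 13.9345/(1+0.182)^1 + 16.6099/(1+0.182)^2 + 19.7990/(1+0.182)^3 + 23.6004/(1+0.182)^4 + 28.1317/(1+0.182)^5 + 233.2807/(1+0.182)^5 = 161.0597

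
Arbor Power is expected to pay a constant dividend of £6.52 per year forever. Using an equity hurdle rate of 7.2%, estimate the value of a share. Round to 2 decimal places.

Zero-growth DDM (perpetuity): P₀ = D/r = 6.52 / 0.072 = 90.5556

£90.56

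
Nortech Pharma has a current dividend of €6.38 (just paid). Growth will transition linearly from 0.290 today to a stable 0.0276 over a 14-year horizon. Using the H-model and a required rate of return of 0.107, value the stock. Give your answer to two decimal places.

€230.16

H-model: P₀ = D₀[(1+g_L) + H(g_S−g_L)]/(r−g_L), with H = 14/2 = 7.
P₀ = 6.38 × [(1+0.0276) + 7×(0.29−0.0276)] / (0.107−0.0276)
   = 6.38 × 2.8644 / 0.0794 = 230.1621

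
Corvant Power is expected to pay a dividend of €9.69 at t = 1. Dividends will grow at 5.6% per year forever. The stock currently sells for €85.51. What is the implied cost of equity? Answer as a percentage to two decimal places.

16.93%

Rearranging the constant-growth DDM: r = D₁/P₀ + g.
r = 9.6900 / 85.51 + 0.056 = 0.11332 + 0.056 = 0.16932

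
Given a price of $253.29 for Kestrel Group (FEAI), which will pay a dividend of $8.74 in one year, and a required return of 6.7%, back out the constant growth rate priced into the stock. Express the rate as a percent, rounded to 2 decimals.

3.25%

From P₀ = D₁/(r − g), the implied growth is g = r − D₁/P₀.
g = 0.067 − 8.74/253.29 = 0.067 − 0.03451 = 0.03249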